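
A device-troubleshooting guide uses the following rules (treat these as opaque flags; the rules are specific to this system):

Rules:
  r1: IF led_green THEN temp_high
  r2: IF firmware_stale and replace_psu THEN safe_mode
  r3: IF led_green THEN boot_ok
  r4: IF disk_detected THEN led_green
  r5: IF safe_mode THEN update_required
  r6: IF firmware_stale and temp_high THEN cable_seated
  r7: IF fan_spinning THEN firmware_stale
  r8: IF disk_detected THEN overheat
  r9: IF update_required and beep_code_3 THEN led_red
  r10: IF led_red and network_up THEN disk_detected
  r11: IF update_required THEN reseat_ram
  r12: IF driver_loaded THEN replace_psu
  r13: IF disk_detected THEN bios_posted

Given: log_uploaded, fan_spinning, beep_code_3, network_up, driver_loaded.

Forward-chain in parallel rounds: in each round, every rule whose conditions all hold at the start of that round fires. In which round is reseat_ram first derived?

Round 1: r7 [IF fan_spinning THEN firmware_stale]; r12 [IF driver_loaded THEN replace_psu]. Adds firmware_stale, replace_psu.
Round 2: r2 [IF firmware_stale and replace_psu THEN safe_mode]. Adds safe_mode.
Round 3: r5 [IF safe_mode THEN update_required]. Adds update_required.
Round 4: r9 [IF update_required and beep_code_3 THEN led_red]; r11 [IF update_required THEN reseat_ram]. Adds led_red, reseat_ram.
reseat_ram first appears in round 4.

4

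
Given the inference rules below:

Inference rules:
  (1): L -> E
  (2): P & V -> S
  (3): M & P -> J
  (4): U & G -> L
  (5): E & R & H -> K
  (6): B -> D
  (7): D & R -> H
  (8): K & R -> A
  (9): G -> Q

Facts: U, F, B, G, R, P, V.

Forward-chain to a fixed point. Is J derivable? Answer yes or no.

no

Round 1: (2) [P & V -> S]; (4) [U & G -> L]; (6) [B -> D]; (9) [G -> Q]. Adds S, L, D, Q.
Round 2: (1) [L -> E]; (7) [D & R -> H]. Adds E, H.
Round 3: (5) [E & R & H -> K]. Adds K.
Round 4: (8) [K & R -> A]. Adds A.
Fixed point reached. J is concluded only by (3); (3) needs M (never derived).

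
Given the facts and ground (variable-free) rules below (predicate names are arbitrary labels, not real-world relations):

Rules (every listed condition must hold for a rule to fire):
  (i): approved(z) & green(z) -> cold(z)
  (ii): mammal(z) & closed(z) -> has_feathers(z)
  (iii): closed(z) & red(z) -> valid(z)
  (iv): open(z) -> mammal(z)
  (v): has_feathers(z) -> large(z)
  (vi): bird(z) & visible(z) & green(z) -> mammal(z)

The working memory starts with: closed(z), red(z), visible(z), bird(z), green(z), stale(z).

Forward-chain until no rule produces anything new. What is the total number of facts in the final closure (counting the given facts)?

Round 1: (iii) [closed(z) & red(z) -> valid(z)]; (vi) [bird(z) & visible(z) & green(z) -> mammal(z)]. Adds valid(z), mammal(z).
Round 2: (ii) [mammal(z) & closed(z) -> has_feathers(z)]. Adds has_feathers(z).
Round 3: (v) [has_feathers(z) -> large(z)]. Adds large(z).
Closure: {bird(z), closed(z), green(z), has_feathers(z), large(z), mammal(z), red(z), stale(z), valid(z), visible(z)} — 10 facts.

10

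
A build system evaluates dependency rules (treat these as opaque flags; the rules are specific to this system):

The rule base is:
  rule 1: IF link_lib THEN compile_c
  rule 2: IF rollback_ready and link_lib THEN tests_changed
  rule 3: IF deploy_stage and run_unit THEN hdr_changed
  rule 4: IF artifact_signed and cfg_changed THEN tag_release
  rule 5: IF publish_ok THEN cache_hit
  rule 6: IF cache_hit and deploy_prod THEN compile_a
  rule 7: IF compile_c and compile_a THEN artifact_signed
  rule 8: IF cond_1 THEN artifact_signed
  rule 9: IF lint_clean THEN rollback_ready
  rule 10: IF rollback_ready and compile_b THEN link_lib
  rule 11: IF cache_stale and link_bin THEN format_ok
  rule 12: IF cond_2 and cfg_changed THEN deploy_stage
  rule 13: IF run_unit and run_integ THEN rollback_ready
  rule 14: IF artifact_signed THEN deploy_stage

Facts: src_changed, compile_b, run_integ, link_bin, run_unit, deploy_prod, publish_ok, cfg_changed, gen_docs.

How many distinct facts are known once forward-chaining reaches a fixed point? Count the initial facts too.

19

Round 1: rule 5 [IF publish_ok THEN cache_hit]; rule 13 [IF run_unit and run_integ THEN rollback_ready]. Adds cache_hit, rollback_ready.
Round 2: rule 6 [IF cache_hit and deploy_prod THEN compile_a]; rule 10 [IF rollback_ready and compile_b THEN link_lib]. Adds compile_a, link_lib.
Round 3: rule 1 [IF link_lib THEN compile_c]; rule 2 [IF rollback_ready and link_lib THEN tests_changed]. Adds compile_c, tests_changed.
Round 4: rule 7 [IF compile_c and compile_a THEN artifact_signed]. Adds artifact_signed.
Round 5: rule 4 [IF artifact_signed and cfg_changed THEN tag_release]; rule 14 [IF artifact_signed THEN deploy_stage]. Adds tag_release, deploy_stage.
Round 6: rule 3 [IF deploy_stage and run_unit THEN hdr_changed]. Adds hdr_changed.
Closure: {artifact_signed, cache_hit, cfg_changed, compile_a, compile_b, compile_c, deploy_prod, deploy_stage, gen_docs, hdr_changed, link_bin, link_lib, publish_ok, rollback_ready, run_integ, run_unit, src_changed, tag_release, tests_changed} — 19 facts.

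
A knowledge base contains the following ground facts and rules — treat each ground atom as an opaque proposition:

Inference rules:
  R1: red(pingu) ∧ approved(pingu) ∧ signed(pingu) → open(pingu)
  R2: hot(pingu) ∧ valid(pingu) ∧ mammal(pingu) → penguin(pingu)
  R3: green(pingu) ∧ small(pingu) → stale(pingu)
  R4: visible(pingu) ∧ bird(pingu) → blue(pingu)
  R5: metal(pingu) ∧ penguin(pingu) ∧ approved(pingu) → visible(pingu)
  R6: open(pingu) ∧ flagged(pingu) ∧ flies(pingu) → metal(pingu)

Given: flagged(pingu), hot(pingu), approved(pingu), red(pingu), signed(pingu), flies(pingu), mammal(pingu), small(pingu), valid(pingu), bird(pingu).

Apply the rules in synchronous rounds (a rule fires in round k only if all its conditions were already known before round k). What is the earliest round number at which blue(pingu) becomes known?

4

Round 1 fires R1, R2, giving open(pingu), penguin(pingu).
Round 2 fires R6, giving metal(pingu).
Round 3 fires R5, giving visible(pingu).
Round 4 fires R4, giving blue(pingu).
blue(pingu) first appears in round 4.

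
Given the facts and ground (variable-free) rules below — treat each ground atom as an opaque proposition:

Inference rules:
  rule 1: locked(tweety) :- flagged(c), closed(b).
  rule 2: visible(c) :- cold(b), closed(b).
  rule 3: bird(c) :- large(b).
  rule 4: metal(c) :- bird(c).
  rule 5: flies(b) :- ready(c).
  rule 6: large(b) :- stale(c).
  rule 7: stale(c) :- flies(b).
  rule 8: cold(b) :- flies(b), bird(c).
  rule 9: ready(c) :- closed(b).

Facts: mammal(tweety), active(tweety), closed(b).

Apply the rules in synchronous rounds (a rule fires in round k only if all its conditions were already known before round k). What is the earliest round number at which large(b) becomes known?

4

Round 1 fires rule 9, giving ready(c).
Round 2 fires rule 5, giving flies(b).
Round 3 fires rule 7, giving stale(c).
Round 4 fires rule 6, giving large(b).
large(b) first appears in round 4.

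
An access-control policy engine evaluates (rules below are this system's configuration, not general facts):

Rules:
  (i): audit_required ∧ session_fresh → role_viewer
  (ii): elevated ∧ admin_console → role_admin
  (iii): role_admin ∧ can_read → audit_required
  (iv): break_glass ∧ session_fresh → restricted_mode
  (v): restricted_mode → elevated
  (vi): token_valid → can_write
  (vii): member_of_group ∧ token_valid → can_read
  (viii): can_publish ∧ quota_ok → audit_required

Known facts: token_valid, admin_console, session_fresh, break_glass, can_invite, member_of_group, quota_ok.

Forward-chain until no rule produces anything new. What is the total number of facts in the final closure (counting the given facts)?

14

Round 1: (iv) [break_glass ∧ session_fresh → restricted_mode]; (vi) [token_valid → can_write]; (vii) [member_of_group ∧ token_valid → can_read]. New: restricted_mode, can_write, can_read.
Round 2: (v) [restricted_mode → elevated]. New: elevated.
Round 3: (ii) [elevated ∧ admin_console → role_admin]. New: role_admin.
Round 4: (iii) [role_admin ∧ can_read → audit_required]. New: audit_required.
Round 5: (i) [audit_required ∧ session_fresh → role_viewer]. New: role_viewer.
Closure: {admin_console, audit_required, break_glass, can_invite, can_read, can_write, elevated, member_of_group, quota_ok, restricted_mode, role_admin, role_viewer, session_fresh, token_valid} — 14 facts.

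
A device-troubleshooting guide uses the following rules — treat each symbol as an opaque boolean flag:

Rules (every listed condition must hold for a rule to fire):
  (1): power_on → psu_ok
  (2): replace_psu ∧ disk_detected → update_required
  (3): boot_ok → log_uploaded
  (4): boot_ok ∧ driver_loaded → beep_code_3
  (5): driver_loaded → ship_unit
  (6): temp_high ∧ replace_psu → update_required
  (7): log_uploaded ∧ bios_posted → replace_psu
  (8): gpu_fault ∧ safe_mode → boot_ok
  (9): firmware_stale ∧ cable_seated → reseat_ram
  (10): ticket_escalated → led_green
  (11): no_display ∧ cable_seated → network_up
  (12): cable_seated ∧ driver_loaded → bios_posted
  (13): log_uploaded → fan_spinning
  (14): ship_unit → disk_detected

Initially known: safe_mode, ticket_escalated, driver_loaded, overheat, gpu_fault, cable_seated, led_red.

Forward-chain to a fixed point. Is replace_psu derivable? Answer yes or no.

Round 1 fires (5), (8), (10), (12), giving ship_unit, boot_ok, led_green, bios_posted.
Round 2 fires (3), (4), (14), giving log_uploaded, beep_code_3, disk_detected.
Round 3 fires (7), (13), giving replace_psu, fan_spinning.
Round 4 fires (2), giving update_required.
replace_psu appears in round 3, so it is derivable.

yes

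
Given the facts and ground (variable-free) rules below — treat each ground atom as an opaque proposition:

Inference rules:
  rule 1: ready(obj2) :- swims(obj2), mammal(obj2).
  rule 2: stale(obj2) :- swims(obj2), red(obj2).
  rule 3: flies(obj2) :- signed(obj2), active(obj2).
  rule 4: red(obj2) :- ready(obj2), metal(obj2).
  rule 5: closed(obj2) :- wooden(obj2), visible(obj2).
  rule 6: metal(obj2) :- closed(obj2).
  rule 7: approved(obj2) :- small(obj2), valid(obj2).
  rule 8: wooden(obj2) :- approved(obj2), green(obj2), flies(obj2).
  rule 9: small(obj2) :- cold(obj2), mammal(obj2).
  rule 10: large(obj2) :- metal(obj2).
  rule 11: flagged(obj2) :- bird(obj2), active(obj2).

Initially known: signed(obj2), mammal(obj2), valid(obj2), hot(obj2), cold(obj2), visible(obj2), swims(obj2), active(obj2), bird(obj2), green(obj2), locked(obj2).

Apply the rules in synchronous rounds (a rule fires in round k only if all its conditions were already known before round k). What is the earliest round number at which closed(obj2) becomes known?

4

Round 1 fires rule 1, rule 3, rule 9, rule 11, giving ready(obj2), flies(obj2), small(obj2), flagged(obj2).
Round 2 fires rule 7, giving approved(obj2).
Round 3 fires rule 8, giving wooden(obj2).
Round 4 fires rule 5, giving closed(obj2).
closed(obj2) first appears in round 4.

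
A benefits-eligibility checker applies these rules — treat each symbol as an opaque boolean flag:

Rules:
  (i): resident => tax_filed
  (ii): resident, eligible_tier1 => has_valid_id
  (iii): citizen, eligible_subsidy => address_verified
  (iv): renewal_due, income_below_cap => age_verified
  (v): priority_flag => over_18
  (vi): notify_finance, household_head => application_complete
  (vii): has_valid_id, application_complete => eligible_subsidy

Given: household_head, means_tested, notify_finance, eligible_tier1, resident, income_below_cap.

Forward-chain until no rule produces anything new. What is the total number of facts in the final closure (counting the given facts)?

10

[1] (i) [resident => tax_filed]; (ii) [resident, eligible_tier1 => has_valid_id]; (vi) [notify_finance, household_head => application_complete]. ⇒ new: tax_filed, has_valid_id, application_complete.
[2] (vii) [has_valid_id, application_complete => eligible_subsidy]. ⇒ new: eligible_subsidy.
Closure: {application_complete, eligible_subsidy, eligible_tier1, has_valid_id, household_head, income_below_cap, means_tested, notify_finance, resident, tax_filed} — 10 facts.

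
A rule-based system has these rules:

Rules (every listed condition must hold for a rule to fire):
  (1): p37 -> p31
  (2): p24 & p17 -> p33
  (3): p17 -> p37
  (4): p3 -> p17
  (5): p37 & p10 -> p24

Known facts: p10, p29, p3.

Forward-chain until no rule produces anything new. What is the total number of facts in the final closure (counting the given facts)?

8

Round 1: (4) [p3 -> p17]. Adds p17.
Round 2: (3) [p17 -> p37]. Adds p37.
Round 3: (1) [p37 -> p31]; (5) [p37 & p10 -> p24]. Adds p31, p24.
Round 4: (2) [p24 & p17 -> p33]. Adds p33.
Closure: {p10, p17, p24, p29, p3, p31, p33, p37} — 8 facts.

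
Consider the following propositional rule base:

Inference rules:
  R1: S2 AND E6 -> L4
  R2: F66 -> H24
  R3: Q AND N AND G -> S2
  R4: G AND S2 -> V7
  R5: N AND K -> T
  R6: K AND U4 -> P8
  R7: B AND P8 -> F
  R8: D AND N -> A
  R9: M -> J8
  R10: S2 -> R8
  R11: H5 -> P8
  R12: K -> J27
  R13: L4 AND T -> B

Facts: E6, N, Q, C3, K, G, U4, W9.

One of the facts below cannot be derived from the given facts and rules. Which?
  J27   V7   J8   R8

Round 1 — R3, R5, R6, R12, derive S2, T, P8, J27.
Round 2 — R1, R4, R10, derive L4, V7, R8.
Round 3 — R13, derive B.
Round 4 — R7, derive F.
Derived: V7 (round 2), J27 (round 1), R8 (round 2). J8 never appears in any round.

J8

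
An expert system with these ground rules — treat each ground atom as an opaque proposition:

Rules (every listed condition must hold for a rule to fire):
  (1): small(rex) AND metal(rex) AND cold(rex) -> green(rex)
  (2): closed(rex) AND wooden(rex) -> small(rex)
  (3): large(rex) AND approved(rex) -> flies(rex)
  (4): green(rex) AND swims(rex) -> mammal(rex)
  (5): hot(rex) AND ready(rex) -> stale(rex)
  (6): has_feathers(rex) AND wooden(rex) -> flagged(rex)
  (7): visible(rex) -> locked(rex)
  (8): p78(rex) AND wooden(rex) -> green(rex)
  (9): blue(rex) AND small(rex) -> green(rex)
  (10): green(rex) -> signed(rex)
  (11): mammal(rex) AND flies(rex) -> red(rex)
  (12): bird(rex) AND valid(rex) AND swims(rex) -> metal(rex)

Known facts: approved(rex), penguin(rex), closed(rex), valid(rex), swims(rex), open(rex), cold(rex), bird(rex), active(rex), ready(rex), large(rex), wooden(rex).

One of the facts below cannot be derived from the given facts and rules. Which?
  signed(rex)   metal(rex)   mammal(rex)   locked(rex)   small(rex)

Round 1 — (2), (3), (12), derive small(rex), flies(rex), metal(rex).
Round 2 — (1), derive green(rex).
Round 3 — (4), (10), derive mammal(rex), signed(rex).
Round 4 — (11), derive red(rex).
Derived: metal(rex) (round 1), signed(rex) (round 3), mammal(rex) (round 3), small(rex) (round 1). locked(rex) never appears in any round.

locked(rex)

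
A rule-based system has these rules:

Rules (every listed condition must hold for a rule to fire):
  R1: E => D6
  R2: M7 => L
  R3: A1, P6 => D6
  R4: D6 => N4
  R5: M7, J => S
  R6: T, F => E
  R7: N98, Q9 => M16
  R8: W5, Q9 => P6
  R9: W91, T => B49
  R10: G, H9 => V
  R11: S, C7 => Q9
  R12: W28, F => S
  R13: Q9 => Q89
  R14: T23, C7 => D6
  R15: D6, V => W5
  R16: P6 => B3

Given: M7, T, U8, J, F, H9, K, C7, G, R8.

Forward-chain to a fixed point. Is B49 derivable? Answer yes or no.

no

Round 1: R2 [M7 => L]; R5 [M7, J => S]; R6 [T, F => E]; R10 [G, H9 => V]. Adds L, S, E, V.
Round 2: R1 [E => D6]; R11 [S, C7 => Q9]. Adds D6, Q9.
Round 3: R4 [D6 => N4]; R13 [Q9 => Q89]; R15 [D6, V => W5]. Adds N4, Q89, W5.
Round 4: R8 [W5, Q9 => P6]. Adds P6.
Round 5: R16 [P6 => B3]. Adds B3.
Fixed point reached. B49 is concluded only by R9; R9 needs W91 (never derived).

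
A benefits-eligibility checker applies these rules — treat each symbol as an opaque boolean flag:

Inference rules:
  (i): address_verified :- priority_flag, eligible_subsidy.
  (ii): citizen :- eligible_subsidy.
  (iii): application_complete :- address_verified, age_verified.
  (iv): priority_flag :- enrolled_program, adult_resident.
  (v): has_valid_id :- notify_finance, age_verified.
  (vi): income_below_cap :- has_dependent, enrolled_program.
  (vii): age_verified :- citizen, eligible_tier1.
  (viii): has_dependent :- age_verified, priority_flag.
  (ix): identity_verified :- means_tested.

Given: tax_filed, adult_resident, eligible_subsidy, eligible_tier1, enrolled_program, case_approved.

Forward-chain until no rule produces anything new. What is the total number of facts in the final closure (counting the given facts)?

13

Round 1 fires (ii), (iv), giving citizen, priority_flag.
Round 2 fires (i), (vii), giving address_verified, age_verified.
Round 3 fires (iii), (viii), giving application_complete, has_dependent.
Round 4 fires (vi), giving income_below_cap.
Closure: {address_verified, adult_resident, age_verified, application_complete, case_approved, citizen, eligible_subsidy, eligible_tier1, enrolled_program, has_dependent, income_below_cap, priority_flag, tax_filed} — 13 facts.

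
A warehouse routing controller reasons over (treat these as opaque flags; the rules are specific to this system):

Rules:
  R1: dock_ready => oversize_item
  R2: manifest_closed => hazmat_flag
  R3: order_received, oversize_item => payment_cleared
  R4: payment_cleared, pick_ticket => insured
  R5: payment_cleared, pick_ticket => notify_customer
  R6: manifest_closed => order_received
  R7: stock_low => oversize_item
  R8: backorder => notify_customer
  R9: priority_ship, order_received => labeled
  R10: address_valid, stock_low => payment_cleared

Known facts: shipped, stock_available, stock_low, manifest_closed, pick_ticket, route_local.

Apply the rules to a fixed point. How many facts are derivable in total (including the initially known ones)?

12

Round 1 fires R2, R6, R7, giving hazmat_flag, order_received, oversize_item.
Round 2 fires R3, giving payment_cleared.
Round 3 fires R4, R5, giving insured, notify_customer.
Closure: {hazmat_flag, insured, manifest_closed, notify_customer, order_received, oversize_item, payment_cleared, pick_ticket, route_local, shipped, stock_available, stock_low} — 12 facts.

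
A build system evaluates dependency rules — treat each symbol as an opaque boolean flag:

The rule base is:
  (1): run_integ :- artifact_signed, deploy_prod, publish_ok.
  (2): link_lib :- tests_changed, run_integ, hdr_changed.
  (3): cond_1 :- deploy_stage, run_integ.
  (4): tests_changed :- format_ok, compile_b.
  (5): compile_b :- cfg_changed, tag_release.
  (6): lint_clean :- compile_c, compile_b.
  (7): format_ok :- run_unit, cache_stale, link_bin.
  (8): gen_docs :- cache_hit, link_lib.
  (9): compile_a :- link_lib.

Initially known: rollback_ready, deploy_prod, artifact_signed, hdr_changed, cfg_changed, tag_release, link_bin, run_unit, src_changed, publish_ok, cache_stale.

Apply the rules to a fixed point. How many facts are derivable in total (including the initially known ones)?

Round 1: (1) [run_integ :- artifact_signed, deploy_prod, publish_ok.]; (5) [compile_b :- cfg_changed, tag_release.]; (7) [format_ok :- run_unit, cache_stale, link_bin.]. Adds run_integ, compile_b, format_ok.
Round 2: (4) [tests_changed :- format_ok, compile_b.]. Adds tests_changed.
Round 3: (2) [link_lib :- tests_changed, run_integ, hdr_changed.]. Adds link_lib.
Round 4: (9) [compile_a :- link_lib.]. Adds compile_a.
Closure: {artifact_signed, cache_stale, cfg_changed, compile_a, compile_b, deploy_prod, format_ok, hdr_changed, link_bin, link_lib, publish_ok, rollback_ready, run_integ, run_unit, src_changed, tag_release, tests_changed} — 17 facts.

17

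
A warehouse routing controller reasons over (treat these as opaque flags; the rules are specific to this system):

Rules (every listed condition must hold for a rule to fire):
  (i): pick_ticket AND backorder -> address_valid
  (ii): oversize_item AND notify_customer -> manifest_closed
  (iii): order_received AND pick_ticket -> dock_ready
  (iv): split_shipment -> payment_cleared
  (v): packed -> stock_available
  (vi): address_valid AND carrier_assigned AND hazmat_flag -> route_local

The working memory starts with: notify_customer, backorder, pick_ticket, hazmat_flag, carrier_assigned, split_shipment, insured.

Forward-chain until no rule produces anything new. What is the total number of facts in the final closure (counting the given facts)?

Round 1: (i) [pick_ticket AND backorder -> address_valid]; (iv) [split_shipment -> payment_cleared]. New: address_valid, payment_cleared.
Round 2: (vi) [address_valid AND carrier_assigned AND hazmat_flag -> route_local]. New: route_local.
Closure: {address_valid, backorder, carrier_assigned, hazmat_flag, insured, notify_customer, payment_cleared, pick_ticket, route_local, split_shipment} — 10 facts.

10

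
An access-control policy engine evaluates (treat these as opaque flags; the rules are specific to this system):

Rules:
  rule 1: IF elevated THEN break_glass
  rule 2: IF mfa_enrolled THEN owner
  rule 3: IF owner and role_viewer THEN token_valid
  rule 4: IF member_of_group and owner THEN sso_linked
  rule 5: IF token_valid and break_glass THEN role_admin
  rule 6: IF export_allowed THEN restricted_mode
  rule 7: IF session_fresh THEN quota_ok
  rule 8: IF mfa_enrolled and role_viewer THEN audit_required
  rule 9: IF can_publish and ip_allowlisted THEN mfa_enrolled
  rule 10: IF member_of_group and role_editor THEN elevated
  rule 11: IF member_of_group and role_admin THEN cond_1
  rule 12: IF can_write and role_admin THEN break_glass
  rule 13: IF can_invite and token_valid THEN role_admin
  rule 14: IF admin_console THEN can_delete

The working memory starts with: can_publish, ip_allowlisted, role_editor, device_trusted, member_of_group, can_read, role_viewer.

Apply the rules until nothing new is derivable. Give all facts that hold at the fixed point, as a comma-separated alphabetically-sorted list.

audit_required, break_glass, can_publish, can_read, cond_1, device_trusted, elevated, ip_allowlisted, member_of_group, mfa_enrolled, owner, role_admin, role_editor, role_viewer, sso_linked, token_valid

Round 1: rule 9 [IF can_publish and ip_allowlisted THEN mfa_enrolled]; rule 10 [IF member_of_group and role_editor THEN elevated]. New: mfa_enrolled, elevated.
Round 2: rule 1 [IF elevated THEN break_glass]; rule 2 [IF mfa_enrolled THEN owner]; rule 8 [IF mfa_enrolled and role_viewer THEN audit_required]. New: break_glass, owner, audit_required.
Round 3: rule 3 [IF owner and role_viewer THEN token_valid]; rule 4 [IF member_of_group and owner THEN sso_linked]. New: token_valid, sso_linked.
Round 4: rule 5 [IF token_valid and break_glass THEN role_admin]. New: role_admin.
Round 5: rule 11 [IF member_of_group and role_admin THEN cond_1]. New: cond_1.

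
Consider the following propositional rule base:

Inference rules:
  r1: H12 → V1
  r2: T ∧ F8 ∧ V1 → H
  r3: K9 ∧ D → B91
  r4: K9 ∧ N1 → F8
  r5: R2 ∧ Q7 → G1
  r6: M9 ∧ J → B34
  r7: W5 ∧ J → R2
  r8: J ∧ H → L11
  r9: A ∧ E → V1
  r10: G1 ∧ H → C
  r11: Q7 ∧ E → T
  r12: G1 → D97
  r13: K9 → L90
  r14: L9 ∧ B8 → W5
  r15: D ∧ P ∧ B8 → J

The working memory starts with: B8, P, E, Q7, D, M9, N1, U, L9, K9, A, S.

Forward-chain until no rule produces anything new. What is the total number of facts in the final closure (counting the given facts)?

26

Round 1: r3 [K9 ∧ D → B91]; r4 [K9 ∧ N1 → F8]; r9 [A ∧ E → V1]; r11 [Q7 ∧ E → T]; r13 [K9 → L90]; r14 [L9 ∧ B8 → W5]; r15 [D ∧ P ∧ B8 → J]. New: B91, F8, V1, T, L90, W5, J.
Round 2: r2 [T ∧ F8 ∧ V1 → H]; r6 [M9 ∧ J → B34]; r7 [W5 ∧ J → R2]. New: H, B34, R2.
Round 3: r5 [R2 ∧ Q7 → G1]; r8 [J ∧ H → L11]. New: G1, L11.
Round 4: r10 [G1 ∧ H → C]; r12 [G1 → D97]. New: C, D97.
Closure: {A, B34, B8, B91, C, D, D97, E, F8, G1, H, J, K9, L11, L9, L90, M9, N1, P, Q7, R2, S, T, U, V1, W5} — 26 facts.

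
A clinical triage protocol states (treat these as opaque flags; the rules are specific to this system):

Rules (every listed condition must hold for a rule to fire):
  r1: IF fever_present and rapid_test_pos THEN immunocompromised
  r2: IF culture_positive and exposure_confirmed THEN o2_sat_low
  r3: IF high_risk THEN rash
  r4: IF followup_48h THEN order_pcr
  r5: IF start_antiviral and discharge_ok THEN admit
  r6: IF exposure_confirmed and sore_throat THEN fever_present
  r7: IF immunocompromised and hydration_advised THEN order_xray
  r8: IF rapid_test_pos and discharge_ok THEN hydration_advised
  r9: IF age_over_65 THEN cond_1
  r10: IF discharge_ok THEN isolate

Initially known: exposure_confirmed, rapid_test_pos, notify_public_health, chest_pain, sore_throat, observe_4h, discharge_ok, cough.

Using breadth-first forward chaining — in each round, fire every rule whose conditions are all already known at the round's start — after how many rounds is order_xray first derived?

3

Round 1 fires r6, r8, r10, giving fever_present, hydration_advised, isolate.
Round 2 fires r1, giving immunocompromised.
Round 3 fires r7, giving order_xray.
order_xray first appears in round 3.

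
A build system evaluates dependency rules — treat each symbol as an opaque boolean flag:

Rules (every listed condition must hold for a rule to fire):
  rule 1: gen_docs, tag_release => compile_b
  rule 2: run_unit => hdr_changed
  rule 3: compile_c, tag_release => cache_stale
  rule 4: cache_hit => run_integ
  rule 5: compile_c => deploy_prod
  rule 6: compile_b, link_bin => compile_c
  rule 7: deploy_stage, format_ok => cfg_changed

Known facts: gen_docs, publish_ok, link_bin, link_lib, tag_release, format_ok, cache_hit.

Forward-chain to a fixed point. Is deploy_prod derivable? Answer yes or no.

Round 1: rule 1 [gen_docs, tag_release => compile_b]; rule 4 [cache_hit => run_integ]. Adds compile_b, run_integ.
Round 2: rule 6 [compile_b, link_bin => compile_c]. Adds compile_c.
Round 3: rule 3 [compile_c, tag_release => cache_stale]; rule 5 [compile_c => deploy_prod]. Adds cache_stale, deploy_prod.
deploy_prod appears in round 3, so it is derivable.

yes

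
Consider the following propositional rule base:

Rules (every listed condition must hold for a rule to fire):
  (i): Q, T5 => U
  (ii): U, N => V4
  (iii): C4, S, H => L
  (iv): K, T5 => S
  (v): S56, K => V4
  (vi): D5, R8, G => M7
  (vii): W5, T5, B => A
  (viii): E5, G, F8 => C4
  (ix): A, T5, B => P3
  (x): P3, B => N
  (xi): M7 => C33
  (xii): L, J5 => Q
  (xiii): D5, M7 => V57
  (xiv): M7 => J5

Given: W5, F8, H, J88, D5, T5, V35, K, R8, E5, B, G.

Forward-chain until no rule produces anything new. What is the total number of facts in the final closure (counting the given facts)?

25

Round 1: (iv) [K, T5 => S]; (vi) [D5, R8, G => M7]; (vii) [W5, T5, B => A]; (viii) [E5, G, F8 => C4]. New: S, M7, A, C4.
Round 2: (iii) [C4, S, H => L]; (ix) [A, T5, B => P3]; (xi) [M7 => C33]; (xiii) [D5, M7 => V57]; (xiv) [M7 => J5]. New: L, P3, C33, V57, J5.
Round 3: (x) [P3, B => N]; (xii) [L, J5 => Q]. New: N, Q.
Round 4: (i) [Q, T5 => U]. New: U.
Round 5: (ii) [U, N => V4]. New: V4.
Closure: {A, B, C33, C4, D5, E5, F8, G, H, J5, J88, K, L, M7, N, P3, Q, R8, S, T5, U, V35, V4, V57, W5} — 25 facts.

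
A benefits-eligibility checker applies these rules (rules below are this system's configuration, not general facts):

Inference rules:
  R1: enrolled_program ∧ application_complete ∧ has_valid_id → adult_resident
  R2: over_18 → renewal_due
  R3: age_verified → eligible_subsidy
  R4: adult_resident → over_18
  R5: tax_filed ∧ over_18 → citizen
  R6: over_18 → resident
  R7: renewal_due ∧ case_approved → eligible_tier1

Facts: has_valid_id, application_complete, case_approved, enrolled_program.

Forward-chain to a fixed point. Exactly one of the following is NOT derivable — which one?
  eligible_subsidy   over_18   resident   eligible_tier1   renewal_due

Round 1 — R1, derive adult_resident.
Round 2 — R4, derive over_18.
Round 3 — R2, R6, derive renewal_due, resident.
Round 4 — R7, derive eligible_tier1.
Derived: over_18 (round 2), resident (round 3), renewal_due (round 3), eligible_tier1 (round 4). eligible_subsidy never appears in any round.

eligible_subsidy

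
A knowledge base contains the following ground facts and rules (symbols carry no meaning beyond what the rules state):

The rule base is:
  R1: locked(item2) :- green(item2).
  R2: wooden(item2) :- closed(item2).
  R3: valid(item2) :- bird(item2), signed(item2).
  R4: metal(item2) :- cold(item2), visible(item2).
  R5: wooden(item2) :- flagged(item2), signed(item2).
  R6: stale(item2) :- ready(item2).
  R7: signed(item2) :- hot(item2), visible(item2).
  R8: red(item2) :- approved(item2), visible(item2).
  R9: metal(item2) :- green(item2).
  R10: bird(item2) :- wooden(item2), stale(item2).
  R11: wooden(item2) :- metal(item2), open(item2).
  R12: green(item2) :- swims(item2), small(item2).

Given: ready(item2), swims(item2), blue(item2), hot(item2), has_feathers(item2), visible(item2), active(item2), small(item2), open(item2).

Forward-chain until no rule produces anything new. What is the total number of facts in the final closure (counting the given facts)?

17

[1] R6 [stale(item2) :- ready(item2).]; R7 [signed(item2) :- hot(item2), visible(item2).]; R12 [green(item2) :- swims(item2), small(item2).]. ⇒ new: stale(item2), signed(item2), green(item2).
[2] R1 [locked(item2) :- green(item2).]; R9 [metal(item2) :- green(item2).]. ⇒ new: locked(item2), metal(item2).
[3] R11 [wooden(item2) :- metal(item2), open(item2).]. ⇒ new: wooden(item2).
[4] R10 [bird(item2) :- wooden(item2), stale(item2).]. ⇒ new: bird(item2).
[5] R3 [valid(item2) :- bird(item2), signed(item2).]. ⇒ new: valid(item2).
Closure: {active(item2), bird(item2), blue(item2), green(item2), has_feathers(item2), hot(item2), locked(item2), metal(item2), open(item2), ready(item2), signed(item2), small(item2), stale(item2), swims(item2), valid(item2), visible(item2), wooden(item2)} — 17 facts.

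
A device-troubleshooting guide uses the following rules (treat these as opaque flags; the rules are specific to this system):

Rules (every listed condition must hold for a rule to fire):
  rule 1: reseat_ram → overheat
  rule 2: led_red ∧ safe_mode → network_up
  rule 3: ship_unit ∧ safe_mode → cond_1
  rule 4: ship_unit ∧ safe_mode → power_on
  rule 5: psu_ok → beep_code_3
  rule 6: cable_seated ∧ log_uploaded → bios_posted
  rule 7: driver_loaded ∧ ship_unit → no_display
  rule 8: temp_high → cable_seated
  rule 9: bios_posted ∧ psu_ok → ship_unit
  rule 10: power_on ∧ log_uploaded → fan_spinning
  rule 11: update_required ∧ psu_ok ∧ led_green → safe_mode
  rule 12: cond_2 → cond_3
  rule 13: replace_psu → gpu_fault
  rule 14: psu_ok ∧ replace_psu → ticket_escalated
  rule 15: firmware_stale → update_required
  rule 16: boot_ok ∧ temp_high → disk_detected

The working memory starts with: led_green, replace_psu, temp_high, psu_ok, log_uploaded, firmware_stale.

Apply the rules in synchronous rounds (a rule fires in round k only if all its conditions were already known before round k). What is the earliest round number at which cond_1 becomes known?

4

Round 1: rule 5 [psu_ok → beep_code_3]; rule 8 [temp_high → cable_seated]; rule 13 [replace_psu → gpu_fault]; rule 14 [psu_ok ∧ replace_psu → ticket_escalated]; rule 15 [firmware_stale → update_required]. Adds beep_code_3, cable_seated, gpu_fault, ticket_escalated, update_required.
Round 2: rule 6 [cable_seated ∧ log_uploaded → bios_posted]; rule 11 [update_required ∧ psu_ok ∧ led_green → safe_mode]. Adds bios_posted, safe_mode.
Round 3: rule 9 [bios_posted ∧ psu_ok → ship_unit]. Adds ship_unit.
Round 4: rule 3 [ship_unit ∧ safe_mode → cond_1]; rule 4 [ship_unit ∧ safe_mode → power_on]. Adds cond_1, power_on.
cond_1 first appears in round 4.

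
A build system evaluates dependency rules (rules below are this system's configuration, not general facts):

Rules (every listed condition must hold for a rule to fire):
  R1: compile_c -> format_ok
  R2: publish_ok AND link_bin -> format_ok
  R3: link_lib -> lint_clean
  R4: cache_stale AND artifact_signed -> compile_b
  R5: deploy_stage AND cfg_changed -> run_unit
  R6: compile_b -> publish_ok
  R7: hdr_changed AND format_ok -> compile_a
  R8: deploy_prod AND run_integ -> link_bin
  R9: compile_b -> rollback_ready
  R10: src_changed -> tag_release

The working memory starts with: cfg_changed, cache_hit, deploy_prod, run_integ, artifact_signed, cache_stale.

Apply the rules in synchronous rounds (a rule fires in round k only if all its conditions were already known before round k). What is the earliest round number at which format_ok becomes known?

3

[1] R4 [cache_stale AND artifact_signed -> compile_b]; R8 [deploy_prod AND run_integ -> link_bin]. ⇒ new: compile_b, link_bin.
[2] R6 [compile_b -> publish_ok]; R9 [compile_b -> rollback_ready]. ⇒ new: publish_ok, rollback_ready.
[3] R2 [publish_ok AND link_bin -> format_ok]. ⇒ new: format_ok.
format_ok first appears in round 3.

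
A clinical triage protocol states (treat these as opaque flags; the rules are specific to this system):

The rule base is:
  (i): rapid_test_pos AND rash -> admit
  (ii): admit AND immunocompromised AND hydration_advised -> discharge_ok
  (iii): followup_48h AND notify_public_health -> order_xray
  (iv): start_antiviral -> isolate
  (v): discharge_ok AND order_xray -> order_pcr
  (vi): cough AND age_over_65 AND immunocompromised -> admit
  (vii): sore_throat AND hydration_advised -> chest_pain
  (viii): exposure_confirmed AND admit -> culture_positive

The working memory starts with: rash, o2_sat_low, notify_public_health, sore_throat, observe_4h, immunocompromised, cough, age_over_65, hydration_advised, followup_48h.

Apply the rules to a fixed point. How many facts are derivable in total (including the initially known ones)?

15

Round 1 — (iii), (vi), (vii), derive order_xray, admit, chest_pain.
Round 2 — (ii), derive discharge_ok.
Round 3 — (v), derive order_pcr.
Closure: {admit, age_over_65, chest_pain, cough, discharge_ok, followup_48h, hydration_advised, immunocompromised, notify_public_health, o2_sat_low, observe_4h, order_pcr, order_xray, rash, sore_throat} — 15 facts.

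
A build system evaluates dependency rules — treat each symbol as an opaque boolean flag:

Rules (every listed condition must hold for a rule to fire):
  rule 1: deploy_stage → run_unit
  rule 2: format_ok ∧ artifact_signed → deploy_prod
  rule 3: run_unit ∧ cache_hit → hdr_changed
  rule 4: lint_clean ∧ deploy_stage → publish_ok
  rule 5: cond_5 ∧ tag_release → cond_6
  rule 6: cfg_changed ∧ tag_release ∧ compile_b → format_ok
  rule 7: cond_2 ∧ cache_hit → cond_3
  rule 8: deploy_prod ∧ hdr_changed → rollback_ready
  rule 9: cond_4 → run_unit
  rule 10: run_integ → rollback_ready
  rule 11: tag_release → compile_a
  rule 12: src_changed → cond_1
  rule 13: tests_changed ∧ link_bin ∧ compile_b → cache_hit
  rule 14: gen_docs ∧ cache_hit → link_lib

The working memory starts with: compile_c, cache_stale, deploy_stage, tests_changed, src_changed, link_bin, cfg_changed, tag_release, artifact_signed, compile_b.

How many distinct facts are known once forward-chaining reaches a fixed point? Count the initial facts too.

Round 1 — rule 1, rule 6, rule 11, rule 12, rule 13, derive run_unit, format_ok, compile_a, cond_1, cache_hit.
Round 2 — rule 2, rule 3, derive deploy_prod, hdr_changed.
Round 3 — rule 8, derive rollback_ready.
Closure: {artifact_signed, cache_hit, cache_stale, cfg_changed, compile_a, compile_b, compile_c, cond_1, deploy_prod, deploy_stage, format_ok, hdr_changed, link_bin, rollback_ready, run_unit, src_changed, tag_release, tests_changed} — 18 facts.

18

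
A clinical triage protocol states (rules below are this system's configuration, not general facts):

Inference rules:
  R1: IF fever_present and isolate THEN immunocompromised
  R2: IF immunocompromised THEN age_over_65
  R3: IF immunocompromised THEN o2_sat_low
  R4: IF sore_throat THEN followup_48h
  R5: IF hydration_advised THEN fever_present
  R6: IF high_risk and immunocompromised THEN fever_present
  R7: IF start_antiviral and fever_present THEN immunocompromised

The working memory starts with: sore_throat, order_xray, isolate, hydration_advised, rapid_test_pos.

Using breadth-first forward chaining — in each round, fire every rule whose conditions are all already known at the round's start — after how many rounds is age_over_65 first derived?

Round 1: R4 [IF sore_throat THEN followup_48h]; R5 [IF hydration_advised THEN fever_present]. New: followup_48h, fever_present.
Round 2: R1 [IF fever_present and isolate THEN immunocompromised]. New: immunocompromised.
Round 3: R2 [IF immunocompromised THEN age_over_65]; R3 [IF immunocompromised THEN o2_sat_low]. New: age_over_65, o2_sat_low.
age_over_65 first appears in round 3.

3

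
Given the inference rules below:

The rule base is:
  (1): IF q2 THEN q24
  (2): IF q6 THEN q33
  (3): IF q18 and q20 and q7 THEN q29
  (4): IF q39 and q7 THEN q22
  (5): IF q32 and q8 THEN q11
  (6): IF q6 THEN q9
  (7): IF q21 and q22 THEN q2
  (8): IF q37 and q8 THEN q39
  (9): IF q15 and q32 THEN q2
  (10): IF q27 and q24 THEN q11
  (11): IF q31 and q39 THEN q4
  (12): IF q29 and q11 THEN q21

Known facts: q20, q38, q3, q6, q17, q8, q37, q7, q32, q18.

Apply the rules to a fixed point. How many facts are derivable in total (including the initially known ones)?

19

Round 1 fires (2), (3), (5), (6), (8), giving q33, q29, q11, q9, q39.
Round 2 fires (4), (12), giving q22, q21.
Round 3 fires (7), giving q2.
Round 4 fires (1), giving q24.
Closure: {q11, q17, q18, q2, q20, q21, q22, q24, q29, q3, q32, q33, q37, q38, q39, q6, q7, q8, q9} — 19 facts.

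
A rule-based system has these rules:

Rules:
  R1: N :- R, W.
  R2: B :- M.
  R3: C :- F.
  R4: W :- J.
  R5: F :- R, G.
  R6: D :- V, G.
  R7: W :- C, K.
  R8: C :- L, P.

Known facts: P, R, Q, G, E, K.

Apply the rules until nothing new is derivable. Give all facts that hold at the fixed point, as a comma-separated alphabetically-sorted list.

C, E, F, G, K, N, P, Q, R, W

Round 1: R5 [F :- R, G.]. Adds F.
Round 2: R3 [C :- F.]. Adds C.
Round 3: R7 [W :- C, K.]. Adds W.
Round 4: R1 [N :- R, W.]. Adds N.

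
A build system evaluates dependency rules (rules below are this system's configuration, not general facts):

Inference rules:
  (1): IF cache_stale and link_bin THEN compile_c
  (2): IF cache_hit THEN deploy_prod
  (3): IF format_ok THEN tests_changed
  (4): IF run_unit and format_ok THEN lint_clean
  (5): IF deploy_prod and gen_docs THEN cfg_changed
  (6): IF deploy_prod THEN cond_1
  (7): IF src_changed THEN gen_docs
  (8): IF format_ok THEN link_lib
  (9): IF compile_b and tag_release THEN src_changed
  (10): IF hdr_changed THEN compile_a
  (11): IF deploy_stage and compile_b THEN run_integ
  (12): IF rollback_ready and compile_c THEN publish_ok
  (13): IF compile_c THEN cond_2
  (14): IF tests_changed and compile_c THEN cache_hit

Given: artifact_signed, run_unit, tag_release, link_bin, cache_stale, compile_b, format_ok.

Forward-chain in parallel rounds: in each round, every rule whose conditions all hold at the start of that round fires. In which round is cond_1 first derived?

[1] (1) [IF cache_stale and link_bin THEN compile_c]; (3) [IF format_ok THEN tests_changed]; (4) [IF run_unit and format_ok THEN lint_clean]; (8) [IF format_ok THEN link_lib]; (9) [IF compile_b and tag_release THEN src_changed]. ⇒ new: compile_c, tests_changed, lint_clean, link_lib, src_changed.
[2] (7) [IF src_changed THEN gen_docs]; (13) [IF compile_c THEN cond_2]; (14) [IF tests_changed and compile_c THEN cache_hit]. ⇒ new: gen_docs, cond_2, cache_hit.
[3] (2) [IF cache_hit THEN deploy_prod]. ⇒ new: deploy_prod.
[4] (5) [IF deploy_prod and gen_docs THEN cfg_changed]; (6) [IF deploy_prod THEN cond_1]. ⇒ new: cfg_changed, cond_1.
cond_1 first appears in round 4.

4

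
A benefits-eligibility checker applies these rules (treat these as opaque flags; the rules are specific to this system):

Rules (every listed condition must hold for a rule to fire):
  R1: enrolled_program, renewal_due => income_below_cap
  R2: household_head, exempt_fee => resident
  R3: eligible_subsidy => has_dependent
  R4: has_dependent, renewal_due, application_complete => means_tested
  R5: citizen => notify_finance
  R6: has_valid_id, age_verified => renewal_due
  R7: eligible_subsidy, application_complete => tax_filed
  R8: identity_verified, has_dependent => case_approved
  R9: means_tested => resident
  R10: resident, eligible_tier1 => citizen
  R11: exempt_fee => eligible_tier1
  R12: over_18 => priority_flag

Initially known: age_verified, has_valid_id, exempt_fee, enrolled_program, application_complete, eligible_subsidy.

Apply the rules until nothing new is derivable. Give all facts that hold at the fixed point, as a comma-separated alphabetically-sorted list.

age_verified, application_complete, citizen, eligible_subsidy, eligible_tier1, enrolled_program, exempt_fee, has_dependent, has_valid_id, income_below_cap, means_tested, notify_finance, renewal_due, resident, tax_filed

Round 1: R3 [eligible_subsidy => has_dependent]; R6 [has_valid_id, age_verified => renewal_due]; R7 [eligible_subsidy, application_complete => tax_filed]; R11 [exempt_fee => eligible_tier1]. Adds has_dependent, renewal_due, tax_filed, eligible_tier1.
Round 2: R1 [enrolled_program, renewal_due => income_below_cap]; R4 [has_dependent, renewal_due, application_complete => means_tested]. Adds income_below_cap, means_tested.
Round 3: R9 [means_tested => resident]. Adds resident.
Round 4: R10 [resident, eligible_tier1 => citizen]. Adds citizen.
Round 5: R5 [citizen => notify_finance]. Adds notify_finance.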